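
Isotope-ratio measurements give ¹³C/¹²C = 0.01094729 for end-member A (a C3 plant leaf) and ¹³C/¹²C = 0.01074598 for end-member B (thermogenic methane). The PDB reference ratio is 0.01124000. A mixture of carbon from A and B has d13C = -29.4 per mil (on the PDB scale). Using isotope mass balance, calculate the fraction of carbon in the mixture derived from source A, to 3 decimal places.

0.812

δ_A = (0.01094729/0.01124000 − 1)×1000 = (0.973958 − 1)×1000 = -26.042 per mil
δ_B = (0.01074598/0.01124000 − 1)×1000 = (0.956048 − 1)×1000 = -43.952 per mil
f_A = (δ_mix − δ_B)/(δ_A − δ_B) = (-29.4 − (-43.952))/(-26.042 − (-43.952))
f_A = 14.552 / 17.910 = 0.8125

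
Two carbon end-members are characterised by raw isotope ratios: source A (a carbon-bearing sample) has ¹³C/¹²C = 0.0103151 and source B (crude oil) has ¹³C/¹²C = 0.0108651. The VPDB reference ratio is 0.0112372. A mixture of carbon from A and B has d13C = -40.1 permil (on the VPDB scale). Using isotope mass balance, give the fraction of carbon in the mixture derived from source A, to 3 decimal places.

δ_A = (0.0103151/0.0112372 − 1)×1000 = (0.917942 − 1)×1000 = -82.058 permil
δ_B = (0.0108651/0.0112372 − 1)×1000 = (0.966887 − 1)×1000 = -33.113 permil
f_A = (δ_mix − δ_B)/(δ_A − δ_B) = (-40.1 − (-33.113))/(-82.058 − (-33.113))
f_A = -6.987 / -48.945 = 0.1427

0.143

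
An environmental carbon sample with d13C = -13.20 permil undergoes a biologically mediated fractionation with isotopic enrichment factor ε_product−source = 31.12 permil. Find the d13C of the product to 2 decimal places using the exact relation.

To first order, δ_product ≈ δ_source + ε = 17.92 permil.
Exactly, δ_product = (δ_source + 1000)·(ε/1000 + 1) − 1000.
δ_product = (-13.20 + 1000) × (31.12/1000 + 1) − 1000
δ_product = 17.509 permil

17.51 permil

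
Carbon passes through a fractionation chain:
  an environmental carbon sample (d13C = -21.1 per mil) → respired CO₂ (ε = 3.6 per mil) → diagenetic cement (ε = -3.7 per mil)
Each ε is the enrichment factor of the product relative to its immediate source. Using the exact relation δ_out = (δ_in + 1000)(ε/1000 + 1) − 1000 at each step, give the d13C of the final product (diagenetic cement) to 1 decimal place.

-21.2 per mil

step 1: δ = (-21.10 + 1000)·(3.6/1000 + 1) − 1000 = -17.58 per mil
step 2: δ = (-17.58 + 1000)·(-3.7/1000 + 1) − 1000 = -21.21 per mil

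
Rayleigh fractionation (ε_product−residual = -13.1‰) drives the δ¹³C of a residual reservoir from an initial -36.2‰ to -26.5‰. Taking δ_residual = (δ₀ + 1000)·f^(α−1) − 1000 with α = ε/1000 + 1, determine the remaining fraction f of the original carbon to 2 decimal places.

α − 1 = ε/1000 = -0.0131
(δ_res + 1000)/(δ₀ + 1000) = (-26.5 + 1000)/(-36.2 + 1000) = 973.5/963.8 = 1.010064
f = 1.010064^(1/-0.0131) = exp(ln(1.010064)/-0.0131) = exp(0.01001/-0.0131)
f = exp(-0.7644) = 0.4656

0.47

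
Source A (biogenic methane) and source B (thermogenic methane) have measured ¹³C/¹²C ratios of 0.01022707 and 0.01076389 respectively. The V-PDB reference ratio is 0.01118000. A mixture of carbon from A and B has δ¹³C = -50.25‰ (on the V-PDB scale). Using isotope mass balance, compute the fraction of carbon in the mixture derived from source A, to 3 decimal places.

δ_A = (0.01022707/0.01118000 − 1)×1000 = (0.914765 − 1)×1000 = -85.235‰
δ_B = (0.01076389/0.01118000 − 1)×1000 = (0.962781 − 1)×1000 = -37.219‰
f_A = (δ_mix − δ_B)/(δ_A − δ_B) = (-50.25 − (-37.219))/(-85.235 − (-37.219))
f_A = -13.031 / -48.016 = 0.2714

0.271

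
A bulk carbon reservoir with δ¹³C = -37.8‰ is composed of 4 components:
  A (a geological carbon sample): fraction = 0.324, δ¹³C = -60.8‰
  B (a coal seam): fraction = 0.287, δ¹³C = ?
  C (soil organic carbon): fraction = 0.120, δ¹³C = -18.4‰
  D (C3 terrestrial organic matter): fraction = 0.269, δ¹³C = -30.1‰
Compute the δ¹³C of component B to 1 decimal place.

Isotope mass balance: δ_bulk = Σ fᵢ·δᵢ.
-37.8 = 0.324×(-60.8) + 0.287×δ_B + 0.120×(-18.4) + 0.269×(-30.1)
0.287·δ_B = -37.8 − (-30.004) = -7.796
δ_B = -7.796 / 0.287 = -27.16‰

-27.2‰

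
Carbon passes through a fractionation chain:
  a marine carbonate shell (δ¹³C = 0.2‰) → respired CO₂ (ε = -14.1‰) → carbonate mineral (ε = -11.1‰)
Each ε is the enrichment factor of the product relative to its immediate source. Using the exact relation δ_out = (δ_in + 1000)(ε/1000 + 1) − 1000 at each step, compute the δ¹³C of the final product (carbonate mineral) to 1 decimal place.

-24.8‰

step 1: δ = (0.20 + 1000)·(-14.1/1000 + 1) − 1000 = -13.90‰
step 2: δ = (-13.90 + 1000)·(-11.1/1000 + 1) − 1000 = -24.85‰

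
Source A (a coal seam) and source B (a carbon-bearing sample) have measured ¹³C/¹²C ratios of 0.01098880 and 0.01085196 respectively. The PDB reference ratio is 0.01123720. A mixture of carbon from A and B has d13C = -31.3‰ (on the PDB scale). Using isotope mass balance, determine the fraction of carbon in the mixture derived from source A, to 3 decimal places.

δ_A = (0.01098880/0.01123720 − 1)×1000 = (0.977895 − 1)×1000 = -22.105‰
δ_B = (0.01085196/0.01123720 − 1)×1000 = (0.965717 − 1)×1000 = -34.283‰
f_A = (δ_mix − δ_B)/(δ_A − δ_B) = (-31.3 − (-34.283))/(-22.105 − (-34.283))
f_A = 2.983 / 12.177 = 0.2449

0.245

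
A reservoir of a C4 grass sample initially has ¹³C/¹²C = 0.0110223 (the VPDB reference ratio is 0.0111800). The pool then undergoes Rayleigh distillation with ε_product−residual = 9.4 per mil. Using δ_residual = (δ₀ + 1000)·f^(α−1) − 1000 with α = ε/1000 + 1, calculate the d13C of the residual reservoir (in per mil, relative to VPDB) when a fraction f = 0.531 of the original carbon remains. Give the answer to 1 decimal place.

-20.0 per mil

δ₀ = (0.0110223/0.0111800 − 1)×1000 = (0.985894 − 1)×1000 = -14.106 per mil
α − 1 = ε/1000 = 0.0094
f^(α−1) = 0.531^(0.0094) = 0.994068
δ_res = (-14.106 + 1000) × 0.994068 − 1000 = 980.046 − 1000 = -19.95 per mil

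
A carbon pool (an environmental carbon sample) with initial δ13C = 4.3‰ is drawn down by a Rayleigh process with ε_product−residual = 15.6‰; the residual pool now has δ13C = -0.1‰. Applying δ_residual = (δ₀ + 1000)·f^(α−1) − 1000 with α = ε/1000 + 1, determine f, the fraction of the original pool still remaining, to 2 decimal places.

0.75

α − 1 = ε/1000 = 0.0156
(δ_res + 1000)/(δ₀ + 1000) = (-0.1 + 1000)/(4.3 + 1000) = 999.9/1004.3 = 0.995619
f = 0.995619^(1/0.0156) = exp(ln(0.995619)/0.0156) = exp(-0.00439/0.0156)
f = exp(-0.2815) = 0.7547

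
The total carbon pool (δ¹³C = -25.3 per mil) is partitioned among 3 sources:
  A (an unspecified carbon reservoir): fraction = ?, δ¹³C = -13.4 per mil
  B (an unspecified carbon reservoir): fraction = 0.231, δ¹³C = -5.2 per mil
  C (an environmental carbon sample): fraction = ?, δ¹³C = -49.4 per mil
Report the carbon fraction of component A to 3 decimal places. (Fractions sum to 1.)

0.386

Let f_A and f_C be the unknown fractions; fractions sum to 1 so f_A + f_C = 0.769.
Mass balance: Σ fᵢ·δᵢ = δ_bulk ⇒ f_A·(-13.4) + f_C·(-49.4) = -25.3 − (-1.201) = -24.099
Substitute f_C = 0.769 − f_A:
f_A·(-13.4 − -49.4) = -24.099 − 0.769×(-49.4) = 13.890
f_A = 13.890 / 36.0 = 0.3858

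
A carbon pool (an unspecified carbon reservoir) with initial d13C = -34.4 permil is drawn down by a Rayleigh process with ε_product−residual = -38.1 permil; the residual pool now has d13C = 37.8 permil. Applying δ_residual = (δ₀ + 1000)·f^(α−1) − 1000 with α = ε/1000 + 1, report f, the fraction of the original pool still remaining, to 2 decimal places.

α − 1 = ε/1000 = -0.0381
(δ_res + 1000)/(δ₀ + 1000) = (37.8 + 1000)/(-34.4 + 1000) = 1037.8/965.6 = 1.074772
f = 1.074772^(1/-0.0381) = exp(ln(1.074772)/-0.0381) = exp(0.07211/-0.0381)
f = exp(-1.8926) = 0.1507

0.15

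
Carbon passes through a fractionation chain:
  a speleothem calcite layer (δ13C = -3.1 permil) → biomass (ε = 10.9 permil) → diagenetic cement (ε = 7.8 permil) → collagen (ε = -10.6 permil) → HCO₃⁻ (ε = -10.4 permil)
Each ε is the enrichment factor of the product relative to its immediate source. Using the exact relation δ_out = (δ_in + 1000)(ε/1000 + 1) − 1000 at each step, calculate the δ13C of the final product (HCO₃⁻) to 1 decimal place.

-5.6 permil

step 1: δ = (-3.10 + 1000)·(10.9/1000 + 1) − 1000 = 7.77 permil
step 2: δ = (7.77 + 1000)·(7.8/1000 + 1) − 1000 = 15.63 permil
step 3: δ = (15.63 + 1000)·(-10.6/1000 + 1) − 1000 = 4.86 permil
step 4: δ = (4.86 + 1000)·(-10.4/1000 + 1) − 1000 = -5.59 permil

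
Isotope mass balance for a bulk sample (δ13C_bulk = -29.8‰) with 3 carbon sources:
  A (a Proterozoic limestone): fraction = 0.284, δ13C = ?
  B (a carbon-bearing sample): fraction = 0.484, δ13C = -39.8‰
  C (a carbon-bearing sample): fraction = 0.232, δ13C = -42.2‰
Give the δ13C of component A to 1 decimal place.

Isotope mass balance: δ_bulk = Σ fᵢ·δᵢ.
-29.8 = 0.284×δ_A + 0.484×(-39.8) + 0.232×(-42.2)
0.284·δ_A = -29.8 − (-29.054) = -0.746
δ_A = -0.746 / 0.284 = -2.63‰

-2.6‰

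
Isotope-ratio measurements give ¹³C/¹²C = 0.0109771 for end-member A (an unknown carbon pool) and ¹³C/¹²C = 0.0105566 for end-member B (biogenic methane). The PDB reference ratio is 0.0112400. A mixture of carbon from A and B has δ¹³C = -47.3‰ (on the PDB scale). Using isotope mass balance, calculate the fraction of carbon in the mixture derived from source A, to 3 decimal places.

0.361

δ_A = (0.0109771/0.0112400 − 1)×1000 = (0.976610 − 1)×1000 = -23.390‰
δ_B = (0.0105566/0.0112400 − 1)×1000 = (0.939199 − 1)×1000 = -60.801‰
f_A = (δ_mix − δ_B)/(δ_A − δ_B) = (-47.3 − (-60.801))/(-23.390 − (-60.801))
f_A = 13.501 / 37.411 = 0.3609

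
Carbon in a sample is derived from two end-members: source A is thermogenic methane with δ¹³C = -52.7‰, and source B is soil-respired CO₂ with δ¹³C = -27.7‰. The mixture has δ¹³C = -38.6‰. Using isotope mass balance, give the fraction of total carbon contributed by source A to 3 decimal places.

0.436

δ_mix = f_A·δ_A + (1 − f_A)·δ_B  ⇒  f_A = (δ_mix − δ_B)/(δ_A − δ_B)
f_A = (-38.6 − (-27.7)) / (-52.7 − (-27.7))
f_A = -10.9 / -25.0 = 0.4360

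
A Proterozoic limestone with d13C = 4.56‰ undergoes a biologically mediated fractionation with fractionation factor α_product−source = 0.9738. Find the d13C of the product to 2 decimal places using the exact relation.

δ_product = (δ_source + 1000)·α − 1000
δ_product = (4.56 + 1000) × 0.9738 − 1000
δ_product = 978.241 − 1000 = -21.759‰

-21.76‰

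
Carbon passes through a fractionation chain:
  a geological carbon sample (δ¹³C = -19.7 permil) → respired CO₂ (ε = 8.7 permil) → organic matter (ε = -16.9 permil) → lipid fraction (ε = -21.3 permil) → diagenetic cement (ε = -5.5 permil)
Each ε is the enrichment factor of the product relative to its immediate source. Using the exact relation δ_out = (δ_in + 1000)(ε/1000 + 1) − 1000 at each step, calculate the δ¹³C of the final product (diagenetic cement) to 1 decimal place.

-53.8 permil

step 1: δ = (-19.70 + 1000)·(8.7/1000 + 1) − 1000 = -11.17 permil
step 2: δ = (-11.17 + 1000)·(-16.9/1000 + 1) − 1000 = -27.88 permil
step 3: δ = (-27.88 + 1000)·(-21.3/1000 + 1) − 1000 = -48.59 permil
step 4: δ = (-48.59 + 1000)·(-5.5/1000 + 1) − 1000 = -53.82 permil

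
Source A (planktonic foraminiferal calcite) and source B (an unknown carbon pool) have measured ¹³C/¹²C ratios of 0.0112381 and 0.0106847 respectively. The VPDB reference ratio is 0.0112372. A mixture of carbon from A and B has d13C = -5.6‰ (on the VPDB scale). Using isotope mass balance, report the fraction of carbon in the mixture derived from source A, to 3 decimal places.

δ_A = (0.0112381/0.0112372 − 1)×1000 = (1.000080 − 1)×1000 = 0.080‰
δ_B = (0.0106847/0.0112372 − 1)×1000 = (0.950833 − 1)×1000 = -49.167‰
f_A = (δ_mix − δ_B)/(δ_A − δ_B) = (-5.6 − (-49.167))/(0.080 − (-49.167))
f_A = 43.567 / 49.247 = 0.8847

0.885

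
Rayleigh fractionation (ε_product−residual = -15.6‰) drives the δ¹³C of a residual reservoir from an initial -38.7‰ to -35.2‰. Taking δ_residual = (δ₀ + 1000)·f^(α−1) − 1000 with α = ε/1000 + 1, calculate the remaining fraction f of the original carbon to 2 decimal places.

α − 1 = ε/1000 = -0.0156
(δ_res + 1000)/(δ₀ + 1000) = (-35.2 + 1000)/(-38.7 + 1000) = 964.8/961.3 = 1.003641
f = 1.003641^(1/-0.0156) = exp(ln(1.003641)/-0.0156) = exp(0.00363/-0.0156)
f = exp(-0.2330) = 0.7922

0.79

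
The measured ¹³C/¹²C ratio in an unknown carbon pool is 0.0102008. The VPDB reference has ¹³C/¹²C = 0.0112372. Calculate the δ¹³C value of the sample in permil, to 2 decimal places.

-92.23 permil

δ¹³C = (R_sample / R_standard − 1) × 1000
R_sample / R_standard = 0.0102008 / 0.0112372 = 0.907771
δ¹³C = (0.907771 − 1) × 1000 = -92.229 permil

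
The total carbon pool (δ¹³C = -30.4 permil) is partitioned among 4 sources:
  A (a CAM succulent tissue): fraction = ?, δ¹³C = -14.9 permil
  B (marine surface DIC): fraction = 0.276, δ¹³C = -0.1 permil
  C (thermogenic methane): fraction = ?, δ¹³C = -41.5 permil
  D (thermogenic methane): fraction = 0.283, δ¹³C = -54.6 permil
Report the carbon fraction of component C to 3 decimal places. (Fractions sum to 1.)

0.314

Let f_C and f_A be the unknown fractions; fractions sum to 1 so f_C + f_A = 0.441.
Mass balance: Σ fᵢ·δᵢ = δ_bulk ⇒ f_C·(-41.5) + f_A·(-14.9) = -30.4 − (-15.479) = -14.921
Substitute f_A = 0.441 − f_C:
f_C·(-41.5 − -14.9) = -14.921 − 0.441×(-14.9) = -8.350
f_C = -8.350 / -26.6 = 0.3139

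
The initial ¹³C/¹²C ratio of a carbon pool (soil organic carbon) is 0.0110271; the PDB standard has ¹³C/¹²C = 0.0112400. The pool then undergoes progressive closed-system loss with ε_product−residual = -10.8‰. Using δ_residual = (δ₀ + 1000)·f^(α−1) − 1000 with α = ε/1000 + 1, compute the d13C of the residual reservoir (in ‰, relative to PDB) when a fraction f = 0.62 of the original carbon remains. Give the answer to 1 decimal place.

δ₀ = (0.0110271/0.0112400 − 1)×1000 = (0.981059 − 1)×1000 = -18.941‰
α − 1 = ε/1000 = -0.0108
f^(α−1) = 0.62^(-0.0108) = 1.005176
δ_res = (-18.941 + 1000) × 1.005176 − 1000 = 986.137 − 1000 = -13.86‰

-13.9‰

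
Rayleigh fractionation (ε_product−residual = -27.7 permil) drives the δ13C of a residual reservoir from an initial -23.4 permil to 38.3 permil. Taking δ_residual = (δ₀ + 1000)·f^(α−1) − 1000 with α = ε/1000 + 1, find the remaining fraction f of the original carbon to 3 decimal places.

α − 1 = ε/1000 = -0.0277
(δ_res + 1000)/(δ₀ + 1000) = (38.3 + 1000)/(-23.4 + 1000) = 1038.3/976.6 = 1.063178
f = 1.063178^(1/-0.0277) = exp(ln(1.063178)/-0.0277) = exp(0.06126/-0.0277)
f = exp(-2.2117) = 0.1095

0.110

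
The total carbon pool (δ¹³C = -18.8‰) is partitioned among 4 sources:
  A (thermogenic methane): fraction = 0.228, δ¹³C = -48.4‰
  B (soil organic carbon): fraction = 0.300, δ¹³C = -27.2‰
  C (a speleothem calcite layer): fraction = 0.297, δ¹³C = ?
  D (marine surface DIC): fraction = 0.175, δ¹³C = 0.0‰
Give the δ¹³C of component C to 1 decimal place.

Isotope mass balance: δ_bulk = Σ fᵢ·δᵢ.
-18.8 = 0.228×(-48.4) + 0.300×(-27.2) + 0.297×δ_C + 0.175×(-0.0)
0.297·δ_C = -18.8 − (-19.195) = 0.395
δ_C = 0.395 / 0.297 = 1.33‰

1.3‰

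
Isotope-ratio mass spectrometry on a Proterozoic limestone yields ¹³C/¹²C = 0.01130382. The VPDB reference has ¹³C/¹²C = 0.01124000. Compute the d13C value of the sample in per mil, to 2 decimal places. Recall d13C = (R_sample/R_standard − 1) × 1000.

5.68 per mil

d13C = (R_sample / R_standard − 1) × 1000
R_sample / R_standard = 0.01130382 / 0.01124000 = 1.005678
d13C = (1.005678 − 1) × 1000 = 5.678 per mil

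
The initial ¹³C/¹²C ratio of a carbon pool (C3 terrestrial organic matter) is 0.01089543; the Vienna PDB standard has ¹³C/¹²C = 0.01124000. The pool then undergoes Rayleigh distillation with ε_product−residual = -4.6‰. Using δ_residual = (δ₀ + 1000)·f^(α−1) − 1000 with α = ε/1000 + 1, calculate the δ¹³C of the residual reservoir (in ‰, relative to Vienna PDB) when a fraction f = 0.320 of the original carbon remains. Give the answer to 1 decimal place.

-25.6‰

δ₀ = (0.01089543/0.01124000 − 1)×1000 = (0.969344 − 1)×1000 = -30.656‰
α − 1 = ε/1000 = -0.0046
f^(α−1) = 0.320^(-0.0046) = 1.005255
δ_res = (-30.656 + 1000) × 1.005255 − 1000 = 974.438 − 1000 = -25.56‰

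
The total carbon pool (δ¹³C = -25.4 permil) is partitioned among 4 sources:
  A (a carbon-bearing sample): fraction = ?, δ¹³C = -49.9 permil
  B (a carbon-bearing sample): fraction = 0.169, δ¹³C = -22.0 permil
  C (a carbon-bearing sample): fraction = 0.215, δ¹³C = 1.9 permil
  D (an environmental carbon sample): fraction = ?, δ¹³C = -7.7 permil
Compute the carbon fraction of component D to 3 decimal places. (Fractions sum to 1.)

0.205

Let f_D and f_A be the unknown fractions; fractions sum to 1 so f_D + f_A = 0.616.
Mass balance: Σ fᵢ·δᵢ = δ_bulk ⇒ f_D·(-7.7) + f_A·(-49.9) = -25.4 − (-3.310) = -22.090
Substitute f_A = 0.616 − f_D:
f_D·(-7.7 − -49.9) = -22.090 − 0.616×(-49.9) = 8.648
f_D = 8.648 / 42.2 = 0.2049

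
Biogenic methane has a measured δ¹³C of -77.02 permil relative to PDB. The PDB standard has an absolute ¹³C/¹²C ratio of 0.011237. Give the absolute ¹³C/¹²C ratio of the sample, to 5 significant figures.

0.010372

R_sample = R_standard × (δ¹³C/1000 + 1)
R_sample = 0.011237 × (-77.02/1000 + 1) = 0.011237 × 0.922980
R_sample = 0.0103715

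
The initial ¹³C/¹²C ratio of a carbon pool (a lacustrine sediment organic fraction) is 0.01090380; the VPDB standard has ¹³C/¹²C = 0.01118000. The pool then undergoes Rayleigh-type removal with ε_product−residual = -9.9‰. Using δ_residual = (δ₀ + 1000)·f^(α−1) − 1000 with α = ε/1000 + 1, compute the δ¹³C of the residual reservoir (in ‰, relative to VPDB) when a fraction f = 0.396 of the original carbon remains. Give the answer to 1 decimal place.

-15.7‰

δ₀ = (0.01090380/0.01118000 − 1)×1000 = (0.975295 − 1)×1000 = -24.705‰
α − 1 = ε/1000 = -0.0099
f^(α−1) = 0.396^(-0.0099) = 1.009213
δ_res = (-24.705 + 1000) × 1.009213 − 1000 = 984.281 − 1000 = -15.72‰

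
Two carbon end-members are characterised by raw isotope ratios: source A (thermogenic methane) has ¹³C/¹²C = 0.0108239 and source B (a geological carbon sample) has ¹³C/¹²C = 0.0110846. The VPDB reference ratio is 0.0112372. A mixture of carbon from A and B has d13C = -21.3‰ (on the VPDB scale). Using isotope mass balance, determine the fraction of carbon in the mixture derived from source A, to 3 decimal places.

0.333

δ_A = (0.0108239/0.0112372 − 1)×1000 = (0.963220 − 1)×1000 = -36.780‰
δ_B = (0.0110846/0.0112372 − 1)×1000 = (0.986420 − 1)×1000 = -13.580‰
f_A = (δ_mix − δ_B)/(δ_A − δ_B) = (-21.3 − (-13.580))/(-36.780 − (-13.580))
f_A = -7.720 / -23.200 = 0.3328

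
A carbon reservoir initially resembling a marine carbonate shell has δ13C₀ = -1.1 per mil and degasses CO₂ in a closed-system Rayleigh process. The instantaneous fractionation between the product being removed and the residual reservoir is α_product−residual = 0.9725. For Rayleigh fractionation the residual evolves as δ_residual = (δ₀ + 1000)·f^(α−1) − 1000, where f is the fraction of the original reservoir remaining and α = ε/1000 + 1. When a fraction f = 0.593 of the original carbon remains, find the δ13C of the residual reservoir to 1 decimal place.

Rayleigh residual: δ_res = (δ₀ + 1000)·f^(α−1) − 1000
α − 1 = -0.02750
f^(α−1) = 0.593^(-0.02750) = 1.014474
δ_res = (-1.1 + 1000) × 1.014474 − 1000 = 1013.358 − 1000 = 13.36 per mil

13.4 per mil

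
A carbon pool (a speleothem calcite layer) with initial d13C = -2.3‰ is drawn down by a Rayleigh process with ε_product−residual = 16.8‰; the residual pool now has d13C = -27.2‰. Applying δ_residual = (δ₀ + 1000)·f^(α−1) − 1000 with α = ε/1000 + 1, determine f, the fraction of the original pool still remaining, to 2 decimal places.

0.22

α − 1 = ε/1000 = 0.0168
(δ_res + 1000)/(δ₀ + 1000) = (-27.2 + 1000)/(-2.3 + 1000) = 972.8/997.7 = 0.975043
f = 0.975043^(1/0.0168) = exp(ln(0.975043)/0.0168) = exp(-0.02527/0.0168)
f = exp(-1.5044) = 0.2221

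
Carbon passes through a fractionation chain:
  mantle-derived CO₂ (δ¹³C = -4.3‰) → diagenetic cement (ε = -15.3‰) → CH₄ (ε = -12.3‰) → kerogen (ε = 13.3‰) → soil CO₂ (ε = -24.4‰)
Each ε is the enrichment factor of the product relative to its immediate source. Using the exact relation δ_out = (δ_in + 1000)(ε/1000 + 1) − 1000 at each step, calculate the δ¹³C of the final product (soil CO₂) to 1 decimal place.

step 1: δ = (-4.30 + 1000)·(-15.3/1000 + 1) − 1000 = -19.53‰
step 2: δ = (-19.53 + 1000)·(-12.3/1000 + 1) − 1000 = -31.59‰
step 3: δ = (-31.59 + 1000)·(13.3/1000 + 1) − 1000 = -18.71‰
step 4: δ = (-18.71 + 1000)·(-24.4/1000 + 1) − 1000 = -42.66‰

-42.7‰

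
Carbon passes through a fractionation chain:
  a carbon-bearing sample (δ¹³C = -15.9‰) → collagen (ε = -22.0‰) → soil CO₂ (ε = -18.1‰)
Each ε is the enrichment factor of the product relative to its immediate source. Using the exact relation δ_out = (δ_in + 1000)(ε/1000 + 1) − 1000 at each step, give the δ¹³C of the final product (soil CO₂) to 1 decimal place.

-55.0‰

step 1: δ = (-15.90 + 1000)·(-22.0/1000 + 1) − 1000 = -37.55‰
step 2: δ = (-37.55 + 1000)·(-18.1/1000 + 1) − 1000 = -54.97‰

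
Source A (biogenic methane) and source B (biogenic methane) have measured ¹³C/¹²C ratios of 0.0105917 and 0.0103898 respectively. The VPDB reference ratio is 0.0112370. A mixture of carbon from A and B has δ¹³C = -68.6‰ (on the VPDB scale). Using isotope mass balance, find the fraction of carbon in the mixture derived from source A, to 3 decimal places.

δ_A = (0.0105917/0.0112370 − 1)×1000 = (0.942574 − 1)×1000 = -57.426‰
δ_B = (0.0103898/0.0112370 − 1)×1000 = (0.924606 − 1)×1000 = -75.394‰
f_A = (δ_mix − δ_B)/(δ_A − δ_B) = (-68.6 − (-75.394))/(-57.426 − (-75.394))
f_A = 6.794 / 17.967 = 0.3781

0.378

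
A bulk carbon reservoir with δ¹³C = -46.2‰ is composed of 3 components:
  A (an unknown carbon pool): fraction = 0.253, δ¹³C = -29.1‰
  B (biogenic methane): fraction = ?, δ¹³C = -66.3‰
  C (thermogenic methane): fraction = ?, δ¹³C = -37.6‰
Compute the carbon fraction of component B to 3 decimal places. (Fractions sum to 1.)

0.375

Let f_B and f_C be the unknown fractions; fractions sum to 1 so f_B + f_C = 0.747.
Mass balance: Σ fᵢ·δᵢ = δ_bulk ⇒ f_B·(-66.3) + f_C·(-37.6) = -46.2 − (-7.362) = -38.838
Substitute f_C = 0.747 − f_B:
f_B·(-66.3 − -37.6) = -38.838 − 0.747×(-37.6) = -10.751
f_B = -10.751 / -28.7 = 0.3746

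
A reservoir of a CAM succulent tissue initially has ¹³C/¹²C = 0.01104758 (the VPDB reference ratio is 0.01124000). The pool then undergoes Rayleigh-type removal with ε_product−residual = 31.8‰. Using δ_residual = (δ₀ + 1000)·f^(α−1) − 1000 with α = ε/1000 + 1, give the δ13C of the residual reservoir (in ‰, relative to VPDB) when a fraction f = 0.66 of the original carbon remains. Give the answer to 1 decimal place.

-30.0‰

δ₀ = (0.01104758/0.01124000 − 1)×1000 = (0.982881 − 1)×1000 = -17.119‰
α − 1 = ε/1000 = 0.0318
f^(α−1) = 0.66^(0.0318) = 0.986874
δ_res = (-17.119 + 1000) × 0.986874 − 1000 = 969.979 − 1000 = -30.02‰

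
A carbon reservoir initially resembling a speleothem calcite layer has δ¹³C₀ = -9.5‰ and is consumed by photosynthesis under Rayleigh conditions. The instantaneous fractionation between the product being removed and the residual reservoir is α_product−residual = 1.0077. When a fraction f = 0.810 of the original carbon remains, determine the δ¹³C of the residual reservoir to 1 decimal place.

Rayleigh residual: δ_res = (δ₀ + 1000)·f^(α−1) − 1000
α − 1 = 0.00770
f^(α−1) = 0.810^(0.00770) = 0.998379
δ_res = (-9.5 + 1000) × 0.998379 − 1000 = 988.894 − 1000 = -11.11‰

-11.1‰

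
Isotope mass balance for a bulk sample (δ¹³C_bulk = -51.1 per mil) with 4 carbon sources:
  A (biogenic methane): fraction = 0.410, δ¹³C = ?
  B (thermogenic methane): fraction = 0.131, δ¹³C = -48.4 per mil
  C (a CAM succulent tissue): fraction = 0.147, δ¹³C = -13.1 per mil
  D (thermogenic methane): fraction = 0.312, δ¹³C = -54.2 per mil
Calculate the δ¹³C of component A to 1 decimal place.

Isotope mass balance: δ_bulk = Σ fᵢ·δᵢ.
-51.1 = 0.410×δ_A + 0.131×(-48.4) + 0.147×(-13.1) + 0.312×(-54.2)
0.410·δ_A = -51.1 − (-25.176) = -25.924
δ_A = -25.924 / 0.410 = -63.23 per mil

-63.2 per mil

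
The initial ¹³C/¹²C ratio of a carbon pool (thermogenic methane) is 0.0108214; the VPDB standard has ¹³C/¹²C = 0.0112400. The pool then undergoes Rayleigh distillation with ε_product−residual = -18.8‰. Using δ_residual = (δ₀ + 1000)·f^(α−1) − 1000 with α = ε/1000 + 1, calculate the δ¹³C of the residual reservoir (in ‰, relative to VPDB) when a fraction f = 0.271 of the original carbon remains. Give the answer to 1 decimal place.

δ₀ = (0.0108214/0.0112400 − 1)×1000 = (0.962758 − 1)×1000 = -37.242‰
α − 1 = ε/1000 = -0.0188
f^(α−1) = 0.271^(-0.0188) = 1.024850
δ_res = (-37.242 + 1000) × 1.024850 − 1000 = 986.682 − 1000 = -13.32‰

-13.3‰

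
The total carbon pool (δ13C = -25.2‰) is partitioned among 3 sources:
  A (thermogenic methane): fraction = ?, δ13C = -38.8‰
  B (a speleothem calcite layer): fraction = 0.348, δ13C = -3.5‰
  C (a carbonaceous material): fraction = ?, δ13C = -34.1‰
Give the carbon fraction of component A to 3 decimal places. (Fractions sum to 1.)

Let f_A and f_C be the unknown fractions; fractions sum to 1 so f_A + f_C = 0.652.
Mass balance: Σ fᵢ·δᵢ = δ_bulk ⇒ f_A·(-38.8) + f_C·(-34.1) = -25.2 − (-1.218) = -23.982
Substitute f_C = 0.652 − f_A:
f_A·(-38.8 − -34.1) = -23.982 − 0.652×(-34.1) = -1.749
f_A = -1.749 / -4.7 = 0.3721

0.372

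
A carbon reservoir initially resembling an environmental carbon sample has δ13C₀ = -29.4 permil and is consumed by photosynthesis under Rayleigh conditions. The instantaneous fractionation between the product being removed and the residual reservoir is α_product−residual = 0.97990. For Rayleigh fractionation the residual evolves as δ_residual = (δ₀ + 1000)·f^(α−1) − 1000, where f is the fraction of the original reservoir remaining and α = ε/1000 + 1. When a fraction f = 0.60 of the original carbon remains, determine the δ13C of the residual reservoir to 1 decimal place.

Rayleigh residual: δ_res = (δ₀ + 1000)·f^(α−1) − 1000
α − 1 = -0.02010
f^(α−1) = 0.60^(-0.02010) = 1.010320
δ_res = (-29.4 + 1000) × 1.010320 − 1000 = 980.617 − 1000 = -19.38 permil

-19.4 permil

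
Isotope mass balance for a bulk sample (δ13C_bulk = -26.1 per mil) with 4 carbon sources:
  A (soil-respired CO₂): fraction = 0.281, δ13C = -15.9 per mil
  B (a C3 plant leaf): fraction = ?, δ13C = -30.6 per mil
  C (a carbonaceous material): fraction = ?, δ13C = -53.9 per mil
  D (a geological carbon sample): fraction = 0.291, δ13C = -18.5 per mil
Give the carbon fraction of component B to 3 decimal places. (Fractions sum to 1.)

Let f_B and f_C be the unknown fractions; fractions sum to 1 so f_B + f_C = 0.428.
Mass balance: Σ fᵢ·δᵢ = δ_bulk ⇒ f_B·(-30.6) + f_C·(-53.9) = -26.1 − (-9.851) = -16.249
Substitute f_C = 0.428 − f_B:
f_B·(-30.6 − -53.9) = -16.249 − 0.428×(-53.9) = 6.821
f_B = 6.821 / 23.3 = 0.2927

0.293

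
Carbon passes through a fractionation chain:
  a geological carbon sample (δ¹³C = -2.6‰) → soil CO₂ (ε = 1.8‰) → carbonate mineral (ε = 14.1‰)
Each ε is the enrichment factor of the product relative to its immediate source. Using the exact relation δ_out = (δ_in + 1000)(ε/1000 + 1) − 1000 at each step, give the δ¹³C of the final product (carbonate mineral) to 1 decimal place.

13.3‰

step 1: δ = (-2.60 + 1000)·(1.8/1000 + 1) − 1000 = -0.80‰
step 2: δ = (-0.80 + 1000)·(14.1/1000 + 1) − 1000 = 13.28‰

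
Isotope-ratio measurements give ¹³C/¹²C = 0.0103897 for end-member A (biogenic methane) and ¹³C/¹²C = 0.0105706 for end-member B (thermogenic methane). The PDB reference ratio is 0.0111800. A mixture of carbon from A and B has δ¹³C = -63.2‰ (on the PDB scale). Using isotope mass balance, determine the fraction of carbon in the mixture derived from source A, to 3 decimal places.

0.537

δ_A = (0.0103897/0.0111800 − 1)×1000 = (0.929311 − 1)×1000 = -70.689‰
δ_B = (0.0105706/0.0111800 − 1)×1000 = (0.945492 − 1)×1000 = -54.508‰
f_A = (δ_mix − δ_B)/(δ_A − δ_B) = (-63.2 − (-54.508))/(-70.689 − (-54.508))
f_A = -8.692 / -16.181 = 0.5372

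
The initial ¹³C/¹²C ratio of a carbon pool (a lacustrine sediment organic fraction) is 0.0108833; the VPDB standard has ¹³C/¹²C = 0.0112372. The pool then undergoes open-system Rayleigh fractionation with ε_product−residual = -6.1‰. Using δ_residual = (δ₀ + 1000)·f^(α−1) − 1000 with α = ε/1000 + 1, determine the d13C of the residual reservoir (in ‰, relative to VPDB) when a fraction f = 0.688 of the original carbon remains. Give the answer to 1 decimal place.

-29.3‰

δ₀ = (0.0108833/0.0112372 − 1)×1000 = (0.968506 − 1)×1000 = -31.494‰
α − 1 = ε/1000 = -0.0061
f^(α−1) = 0.688^(-0.0061) = 1.002284
δ_res = (-31.494 + 1000) × 1.002284 − 1000 = 970.718 − 1000 = -29.28‰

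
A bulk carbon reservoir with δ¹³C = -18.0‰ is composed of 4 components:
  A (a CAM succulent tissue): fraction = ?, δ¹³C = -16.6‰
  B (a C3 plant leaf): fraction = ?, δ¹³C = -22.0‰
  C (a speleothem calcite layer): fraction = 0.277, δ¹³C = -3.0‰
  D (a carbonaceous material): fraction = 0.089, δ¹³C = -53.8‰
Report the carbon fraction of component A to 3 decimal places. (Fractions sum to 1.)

Let f_A and f_B be the unknown fractions; fractions sum to 1 so f_A + f_B = 0.634.
Mass balance: Σ fᵢ·δᵢ = δ_bulk ⇒ f_A·(-16.6) + f_B·(-22.0) = -18.0 − (-5.619) = -12.381
Substitute f_B = 0.634 − f_A:
f_A·(-16.6 − -22.0) = -12.381 − 0.634×(-22.0) = 1.567
f_A = 1.567 / 5.4 = 0.2902

0.290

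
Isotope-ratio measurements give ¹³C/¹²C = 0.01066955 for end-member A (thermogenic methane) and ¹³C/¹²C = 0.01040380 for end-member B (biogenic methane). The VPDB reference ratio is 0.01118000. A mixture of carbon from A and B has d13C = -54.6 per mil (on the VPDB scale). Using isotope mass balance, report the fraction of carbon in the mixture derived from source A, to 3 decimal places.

δ_A = (0.01066955/0.01118000 − 1)×1000 = (0.954343 − 1)×1000 = -45.657 per mil
δ_B = (0.01040380/0.01118000 − 1)×1000 = (0.930572 − 1)×1000 = -69.428 per mil
f_A = (δ_mix − δ_B)/(δ_A − δ_B) = (-54.6 − (-69.428))/(-45.657 − (-69.428))
f_A = 14.828 / 23.770 = 0.6238

0.624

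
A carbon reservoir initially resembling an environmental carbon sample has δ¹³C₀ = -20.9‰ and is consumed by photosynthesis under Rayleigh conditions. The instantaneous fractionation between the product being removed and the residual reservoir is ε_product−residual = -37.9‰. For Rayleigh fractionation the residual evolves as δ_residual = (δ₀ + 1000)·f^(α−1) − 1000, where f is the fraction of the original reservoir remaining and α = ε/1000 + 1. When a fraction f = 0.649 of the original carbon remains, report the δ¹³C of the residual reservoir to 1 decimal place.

-4.7‰

Rayleigh residual: δ_res = (δ₀ + 1000)·f^(α−1) − 1000
α = ε/1000 + 1 = 0.96210, so α − 1 = -0.03790
f^(α−1) = 0.649^(-0.03790) = 1.016520
δ_res = (-20.9 + 1000) × 1.016520 − 1000 = 995.275 − 1000 = -4.73‰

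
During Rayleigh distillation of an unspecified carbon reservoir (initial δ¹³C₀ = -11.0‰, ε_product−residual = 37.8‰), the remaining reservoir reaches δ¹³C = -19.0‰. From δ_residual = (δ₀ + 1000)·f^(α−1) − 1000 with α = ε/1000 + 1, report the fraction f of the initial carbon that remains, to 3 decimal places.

α − 1 = ε/1000 = 0.0378
(δ_res + 1000)/(δ₀ + 1000) = (-19.0 + 1000)/(-11.0 + 1000) = 981.0/989.0 = 0.991911
f = 0.991911^(1/0.0378) = exp(ln(0.991911)/0.0378) = exp(-0.00812/0.0378)
f = exp(-0.2149) = 0.8067

0.807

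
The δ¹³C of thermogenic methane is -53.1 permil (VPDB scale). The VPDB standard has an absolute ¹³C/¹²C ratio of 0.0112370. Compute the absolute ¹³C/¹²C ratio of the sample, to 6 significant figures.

0.0106403

R_sample = R_standard × (δ¹³C/1000 + 1)
R_sample = 0.0112370 × (-53.1/1000 + 1) = 0.0112370 × 0.946900
R_sample = 0.0106403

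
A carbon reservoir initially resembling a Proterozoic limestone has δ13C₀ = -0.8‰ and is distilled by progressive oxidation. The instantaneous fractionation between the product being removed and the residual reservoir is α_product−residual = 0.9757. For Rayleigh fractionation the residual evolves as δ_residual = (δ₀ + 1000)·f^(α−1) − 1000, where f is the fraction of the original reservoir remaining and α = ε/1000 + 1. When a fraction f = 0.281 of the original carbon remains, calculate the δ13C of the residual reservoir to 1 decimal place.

30.5‰

Rayleigh residual: δ_res = (δ₀ + 1000)·f^(α−1) − 1000
α − 1 = -0.02430
f^(α−1) = 0.281^(-0.02430) = 1.031327
δ_res = (-0.8 + 1000) × 1.031327 − 1000 = 1030.502 − 1000 = 30.50‰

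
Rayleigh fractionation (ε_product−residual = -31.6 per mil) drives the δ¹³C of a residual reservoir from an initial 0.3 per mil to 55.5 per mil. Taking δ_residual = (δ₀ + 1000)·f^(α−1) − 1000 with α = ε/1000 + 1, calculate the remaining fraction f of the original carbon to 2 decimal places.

0.18

α − 1 = ε/1000 = -0.0316
(δ_res + 1000)/(δ₀ + 1000) = (55.5 + 1000)/(0.3 + 1000) = 1055.5/1000.3 = 1.055183
f = 1.055183^(1/-0.0316) = exp(ln(1.055183)/-0.0316) = exp(0.05371/-0.0316)
f = exp(-1.6998) = 0.1827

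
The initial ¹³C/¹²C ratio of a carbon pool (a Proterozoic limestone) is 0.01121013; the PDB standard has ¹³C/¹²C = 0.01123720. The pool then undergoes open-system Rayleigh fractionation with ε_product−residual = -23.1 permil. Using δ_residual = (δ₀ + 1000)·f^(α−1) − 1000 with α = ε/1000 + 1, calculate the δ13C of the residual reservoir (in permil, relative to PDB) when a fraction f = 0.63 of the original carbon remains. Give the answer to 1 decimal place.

8.3 permil

δ₀ = (0.01121013/0.01123720 − 1)×1000 = (0.997591 − 1)×1000 = -2.409 permil
α − 1 = ε/1000 = -0.0231
f^(α−1) = 0.63^(-0.0231) = 1.010730
δ_res = (-2.409 + 1000) × 1.010730 − 1000 = 1008.295 − 1000 = 8.30 permil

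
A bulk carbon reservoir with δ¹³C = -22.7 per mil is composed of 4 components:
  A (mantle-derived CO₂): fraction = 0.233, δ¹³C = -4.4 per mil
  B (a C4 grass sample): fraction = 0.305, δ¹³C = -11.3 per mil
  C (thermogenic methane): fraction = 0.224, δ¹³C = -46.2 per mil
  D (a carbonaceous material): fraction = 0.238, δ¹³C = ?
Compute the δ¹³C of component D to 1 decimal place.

Isotope mass balance: δ_bulk = Σ fᵢ·δᵢ.
-22.7 = 0.233×(-4.4) + 0.305×(-11.3) + 0.224×(-46.2) + 0.238×δ_D
0.238·δ_D = -22.7 − (-14.821) = -7.879
δ_D = -7.879 / 0.238 = -33.11 per mil

-33.1 per mil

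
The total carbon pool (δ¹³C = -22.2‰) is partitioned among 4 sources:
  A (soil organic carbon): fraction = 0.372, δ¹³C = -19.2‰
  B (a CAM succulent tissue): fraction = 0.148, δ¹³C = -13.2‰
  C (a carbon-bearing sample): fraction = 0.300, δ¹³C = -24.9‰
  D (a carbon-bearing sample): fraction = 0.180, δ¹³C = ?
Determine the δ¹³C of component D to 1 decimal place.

Isotope mass balance: δ_bulk = Σ fᵢ·δᵢ.
-22.2 = 0.372×(-19.2) + 0.148×(-13.2) + 0.300×(-24.9) + 0.180×δ_D
0.180·δ_D = -22.2 − (-16.566) = -5.634
δ_D = -5.634 / 0.180 = -31.30‰

-31.3‰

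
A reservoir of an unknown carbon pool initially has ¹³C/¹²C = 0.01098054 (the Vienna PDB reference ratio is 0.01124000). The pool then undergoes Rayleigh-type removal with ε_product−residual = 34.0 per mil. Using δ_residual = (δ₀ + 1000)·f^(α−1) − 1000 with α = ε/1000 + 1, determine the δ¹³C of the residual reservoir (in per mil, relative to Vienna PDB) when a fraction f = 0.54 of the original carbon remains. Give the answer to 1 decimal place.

δ₀ = (0.01098054/0.01124000 − 1)×1000 = (0.976916 − 1)×1000 = -23.084 per mil
α − 1 = ε/1000 = 0.0340
f^(α−1) = 0.54^(0.0340) = 0.979268
δ_res = (-23.084 + 1000) × 0.979268 − 1000 = 956.663 − 1000 = -43.34 per mil

-43.3 per mil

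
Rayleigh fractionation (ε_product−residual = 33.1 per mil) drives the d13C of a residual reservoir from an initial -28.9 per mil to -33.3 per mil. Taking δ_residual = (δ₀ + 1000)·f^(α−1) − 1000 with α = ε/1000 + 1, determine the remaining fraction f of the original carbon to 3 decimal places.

0.872

α − 1 = ε/1000 = 0.0331
(δ_res + 1000)/(δ₀ + 1000) = (-33.3 + 1000)/(-28.9 + 1000) = 966.7/971.1 = 0.995469
f = 0.995469^(1/0.0331) = exp(ln(0.995469)/0.0331) = exp(-0.00454/0.0331)
f = exp(-0.1372) = 0.8718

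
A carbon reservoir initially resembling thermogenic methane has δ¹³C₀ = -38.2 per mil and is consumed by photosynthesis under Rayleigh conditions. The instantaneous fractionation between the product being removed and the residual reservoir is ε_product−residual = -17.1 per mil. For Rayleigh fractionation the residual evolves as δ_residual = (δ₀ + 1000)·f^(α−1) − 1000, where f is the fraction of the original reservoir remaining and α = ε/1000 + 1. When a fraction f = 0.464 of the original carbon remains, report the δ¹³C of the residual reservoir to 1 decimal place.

Rayleigh residual: δ_res = (δ₀ + 1000)·f^(α−1) − 1000
α = ε/1000 + 1 = 0.98290, so α − 1 = -0.01710
f^(α−1) = 0.464^(-0.01710) = 1.013217
δ_res = (-38.2 + 1000) × 1.013217 − 1000 = 974.512 − 1000 = -25.49 per mil

-25.5 per mil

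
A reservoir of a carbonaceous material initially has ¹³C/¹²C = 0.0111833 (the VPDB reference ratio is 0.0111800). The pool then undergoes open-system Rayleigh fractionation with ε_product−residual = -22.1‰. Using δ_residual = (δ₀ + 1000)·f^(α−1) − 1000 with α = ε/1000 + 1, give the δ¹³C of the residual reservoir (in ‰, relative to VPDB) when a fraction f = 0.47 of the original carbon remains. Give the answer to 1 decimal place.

δ₀ = (0.0111833/0.0111800 − 1)×1000 = (1.000295 − 1)×1000 = 0.295‰
α − 1 = ε/1000 = -0.0221
f^(α−1) = 0.47^(-0.0221) = 1.016826
δ_res = (0.295 + 1000) × 1.016826 − 1000 = 1017.126 − 1000 = 17.13‰

17.1‰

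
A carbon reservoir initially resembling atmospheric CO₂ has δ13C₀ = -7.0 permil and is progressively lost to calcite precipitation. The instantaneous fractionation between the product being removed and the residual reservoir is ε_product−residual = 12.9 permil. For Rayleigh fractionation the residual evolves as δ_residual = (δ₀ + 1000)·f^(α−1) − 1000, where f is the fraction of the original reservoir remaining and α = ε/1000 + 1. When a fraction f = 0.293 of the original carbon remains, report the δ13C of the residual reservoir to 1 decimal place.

Rayleigh residual: δ_res = (δ₀ + 1000)·f^(α−1) − 1000
α = ε/1000 + 1 = 1.01290, so α − 1 = 0.01290
f^(α−1) = 0.293^(0.01290) = 0.984289
δ_res = (-7.0 + 1000) × 0.984289 − 1000 = 977.399 − 1000 = -22.60 permil

-22.6 permil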